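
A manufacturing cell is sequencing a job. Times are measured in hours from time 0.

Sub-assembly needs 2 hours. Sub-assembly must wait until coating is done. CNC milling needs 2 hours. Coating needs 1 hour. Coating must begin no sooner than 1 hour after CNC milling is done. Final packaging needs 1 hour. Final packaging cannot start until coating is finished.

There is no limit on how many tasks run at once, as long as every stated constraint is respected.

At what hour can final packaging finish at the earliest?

5

CNC milling can start immediately at hour 0; it finishes at hour 2.
After CNC milling (finishes hour 2, plus 1-hour gap → hour 3), coating can start at hour 3 and finishes at hour 4.
After coating (finishes hour 4), final packaging can start at hour 4 and finishes at hour 5.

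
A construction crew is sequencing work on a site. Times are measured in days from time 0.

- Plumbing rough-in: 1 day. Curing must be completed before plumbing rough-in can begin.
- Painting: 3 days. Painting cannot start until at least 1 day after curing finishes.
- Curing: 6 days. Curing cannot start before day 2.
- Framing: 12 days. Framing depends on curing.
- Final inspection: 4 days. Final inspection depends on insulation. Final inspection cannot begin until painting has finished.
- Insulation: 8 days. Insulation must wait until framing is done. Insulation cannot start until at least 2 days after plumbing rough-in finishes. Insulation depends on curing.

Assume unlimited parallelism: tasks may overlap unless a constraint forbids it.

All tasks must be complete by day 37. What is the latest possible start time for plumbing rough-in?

22

Nothing follows final inspection; the deadline of day 37 is its only limit. It must start by 37 − 4 = day 33.
Insulation must finish before final inspection (must start by day 33). With an 8-day duration, insulation must start by 33 − 8 = day 25.
Plumbing rough-in must finish before insulation (must start by day 25, minus 2-day gap → day 23). With a 1-day duration, plumbing rough-in must start by 23 − 1 = day 22.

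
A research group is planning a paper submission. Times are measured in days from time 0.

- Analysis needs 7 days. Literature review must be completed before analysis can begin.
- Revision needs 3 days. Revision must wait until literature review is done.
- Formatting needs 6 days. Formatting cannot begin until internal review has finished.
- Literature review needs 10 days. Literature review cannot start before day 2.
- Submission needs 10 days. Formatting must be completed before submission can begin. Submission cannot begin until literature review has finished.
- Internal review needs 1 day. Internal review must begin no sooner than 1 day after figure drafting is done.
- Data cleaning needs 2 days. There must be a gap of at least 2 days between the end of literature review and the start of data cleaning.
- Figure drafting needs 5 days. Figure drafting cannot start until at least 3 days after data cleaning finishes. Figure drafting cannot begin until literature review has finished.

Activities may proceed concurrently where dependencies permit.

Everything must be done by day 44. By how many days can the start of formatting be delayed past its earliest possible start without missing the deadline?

After its own release at day 2, literature review can start at day 2 and finishes at day 12.
After literature review (finishes day 12, plus 2-day gap → day 14), data cleaning can start at day 14 and finishes at day 16.
Figure drafting has to wait for data cleaning (finishes day 16, plus 3-day gap → day 19); literature review (finishes day 12). The latest of these is day 19, so figure drafting runs day 19 to 19 + 5 = day 24.
After figure drafting (finishes day 24, plus 1-day gap → day 25), internal review can start at day 25 and finishes at day 26.
Formatting waits on internal review (finishes day 26), so it starts at day 26 and finishes at 26 + 6 = day 32.

Working backward from the deadline:
Submission has no dependents, so it just needs to finish by day 44. Starting by 44 − 10 = day 34 achieves that.
Formatting has to be done before submission (must start by day 34). That means finishing by day 34, i.e. starting by 34 − 6 = day 28.
So formatting can start as early as day 26 and as late as day 28, giving 28 − 26 = 2 days of slack.

2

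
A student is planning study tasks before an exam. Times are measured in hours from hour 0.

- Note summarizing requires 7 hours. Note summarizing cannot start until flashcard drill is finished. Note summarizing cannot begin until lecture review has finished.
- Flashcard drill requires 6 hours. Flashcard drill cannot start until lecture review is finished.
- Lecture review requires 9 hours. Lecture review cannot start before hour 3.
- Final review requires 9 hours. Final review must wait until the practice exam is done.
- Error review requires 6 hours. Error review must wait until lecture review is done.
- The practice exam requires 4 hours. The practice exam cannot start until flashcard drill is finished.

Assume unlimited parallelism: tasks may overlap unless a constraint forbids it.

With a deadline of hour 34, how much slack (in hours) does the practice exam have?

After its own release at hour 3, lecture review can start at hour 3 and finishes at hour 12.
Flashcard drill waits on lecture review (finishes hour 12), so it starts at hour 12 and finishes at 12 + 6 = hour 18.
The practice exam waits on flashcard drill (finishes hour 18), so it starts at hour 18 and finishes at 18 + 4 = hour 22.

Working backward from the deadline:
Nothing follows final review; the deadline of hour 34 is its only limit. It must start by 34 − 9 = hour 25.
The practice exam has to be done before final review (must start by hour 25). That means finishing by hour 25, i.e. starting by 25 − 4 = hour 21.
So the practice exam can start as early as hour 18 and as late as hour 21, giving 21 − 18 = 3 hours of slack.

3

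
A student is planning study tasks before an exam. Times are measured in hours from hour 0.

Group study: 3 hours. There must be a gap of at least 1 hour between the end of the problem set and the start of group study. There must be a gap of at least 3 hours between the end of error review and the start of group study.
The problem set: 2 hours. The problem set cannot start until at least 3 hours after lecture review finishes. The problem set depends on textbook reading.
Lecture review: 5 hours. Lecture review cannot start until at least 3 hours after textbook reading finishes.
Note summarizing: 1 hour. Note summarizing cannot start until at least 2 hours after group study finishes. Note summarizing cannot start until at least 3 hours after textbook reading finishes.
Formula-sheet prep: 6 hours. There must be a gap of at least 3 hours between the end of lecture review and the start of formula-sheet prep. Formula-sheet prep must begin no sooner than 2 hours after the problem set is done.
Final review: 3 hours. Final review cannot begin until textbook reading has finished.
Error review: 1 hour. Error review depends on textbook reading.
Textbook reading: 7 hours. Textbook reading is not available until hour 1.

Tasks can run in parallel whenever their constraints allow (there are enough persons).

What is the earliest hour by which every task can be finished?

29

Textbook reading waits on its own release at hour 1, so it starts at hour 1 and finishes at 1 + 7 = hour 8.
After textbook reading (finishes hour 8), final review can start at hour 8 and finishes at hour 11.
After textbook reading (finishes hour 8), error review can start at hour 8 and finishes at hour 9.
Lecture review waits on textbook reading (finishes hour 8, plus 3-hour gap → hour 11), so it starts at hour 11 and finishes at 11 + 5 = hour 16.
The problem set has to wait for lecture review (finishes hour 16, plus 3-hour gap → hour 19); textbook reading (finishes hour 8). The latest of these is hour 19, so the problem set runs hour 19 to 19 + 2 = hour 21.
For formula-sheet prep: lecture review (finishes hour 16, plus 3-hour gap → hour 19); the problem set (finishes hour 21, plus 2-hour gap → hour 23). Taking the maximum gives a start of hour 23, and it finishes at 23 + 6 = hour 29.
For group study: the problem set (finishes hour 21, plus 1-hour gap → hour 22); error review (finishes hour 9, plus 3-hour gap → hour 12). Taking the maximum gives a start of hour 22, and it finishes at 22 + 3 = hour 25.
For note summarizing: group study (finishes hour 25, plus 2-hour gap → hour 27); textbook reading (finishes hour 8, plus 3-hour gap → hour 11). Taking the maximum gives a start of hour 27, and it finishes at 27 + 1 = hour 28.
All tasks are finished once the last one completes. Finish times: Textbook reading at 8, Lecture review at 16, The problem set at 21, Error review at 9, Group study at 25, Note summarizing at 28, Formula-sheet prep at 29, Final review at 11. The latest is hour 29.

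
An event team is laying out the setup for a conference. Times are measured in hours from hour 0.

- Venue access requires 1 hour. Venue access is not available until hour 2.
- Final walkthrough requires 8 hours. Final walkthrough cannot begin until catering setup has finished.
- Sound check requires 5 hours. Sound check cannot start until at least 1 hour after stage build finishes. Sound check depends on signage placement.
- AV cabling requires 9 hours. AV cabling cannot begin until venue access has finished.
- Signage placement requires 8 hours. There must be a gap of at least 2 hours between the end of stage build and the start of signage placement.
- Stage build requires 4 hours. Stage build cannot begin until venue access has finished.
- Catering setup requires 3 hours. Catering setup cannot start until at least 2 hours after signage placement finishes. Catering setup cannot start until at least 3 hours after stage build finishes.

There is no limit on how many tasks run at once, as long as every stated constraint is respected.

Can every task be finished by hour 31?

Yes

After its own release at hour 2, venue access can start at hour 2 and finishes at hour 3.
AV cabling cannot begin until venue access (finishes hour 3). It runs from hour 3 to 3 + 9 = hour 12.
After venue access (finishes hour 3), stage build can start at hour 3 and finishes at hour 7.
After stage build (finishes hour 7, plus 2-hour gap → hour 9), signage placement can start at hour 9 and finishes at hour 17.
For sound check: stage build (finishes hour 7, plus 1-hour gap → hour 8); signage placement (finishes hour 17). Taking the maximum gives a start of hour 17, and it finishes at 17 + 5 = hour 22.
Catering setup cannot start until signage placement (finishes hour 17, plus 2-hour gap → hour 19); stage build (finishes hour 7, plus 3-hour gap → hour 10). The controlling bound is hour 19, so catering setup finishes at 19 + 3 = hour 22.
Final walkthrough waits on catering setup (finishes hour 22), so it starts at hour 22 and finishes at 22 + 8 = hour 30.
Every task is finished by hour 30, which is no later than the deadline of 31, so the schedule is feasible.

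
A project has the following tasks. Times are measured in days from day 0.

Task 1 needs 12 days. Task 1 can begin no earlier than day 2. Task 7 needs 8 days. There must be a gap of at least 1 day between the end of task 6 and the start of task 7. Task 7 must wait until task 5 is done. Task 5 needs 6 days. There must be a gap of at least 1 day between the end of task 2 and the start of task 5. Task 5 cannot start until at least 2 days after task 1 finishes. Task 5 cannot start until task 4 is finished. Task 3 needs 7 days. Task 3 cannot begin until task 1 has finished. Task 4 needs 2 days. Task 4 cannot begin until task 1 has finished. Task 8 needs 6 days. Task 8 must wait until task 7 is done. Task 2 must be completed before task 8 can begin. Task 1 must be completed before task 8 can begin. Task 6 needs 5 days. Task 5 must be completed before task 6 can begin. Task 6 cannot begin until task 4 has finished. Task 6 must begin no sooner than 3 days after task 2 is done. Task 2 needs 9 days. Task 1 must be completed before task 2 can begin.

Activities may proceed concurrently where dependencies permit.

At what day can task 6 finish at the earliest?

35

After its own release at day 2, task 1 can start at day 2 and finishes at day 14.
Task 4 waits on task 1 (finishes day 14), so it starts at day 14 and finishes at 14 + 2 = day 16.
Task 2 cannot begin until task 1 (finishes day 14). It runs from day 14 to 14 + 9 = day 23.
Task 5 has to wait for task 2 (finishes day 23, plus 1-day gap → day 24); task 1 (finishes day 14, plus 2-day gap → day 16); task 4 (finishes day 16). The latest of these is day 24, so task 5 runs day 24 to 24 + 6 = day 30.
Task 6 needs all of task 5 (finishes day 30); task 4 (finishes day 16); task 2 (finishes day 23, plus 3-day gap → day 26). That puts its earliest start at day 30; it finishes at 30 + 5 = day 35.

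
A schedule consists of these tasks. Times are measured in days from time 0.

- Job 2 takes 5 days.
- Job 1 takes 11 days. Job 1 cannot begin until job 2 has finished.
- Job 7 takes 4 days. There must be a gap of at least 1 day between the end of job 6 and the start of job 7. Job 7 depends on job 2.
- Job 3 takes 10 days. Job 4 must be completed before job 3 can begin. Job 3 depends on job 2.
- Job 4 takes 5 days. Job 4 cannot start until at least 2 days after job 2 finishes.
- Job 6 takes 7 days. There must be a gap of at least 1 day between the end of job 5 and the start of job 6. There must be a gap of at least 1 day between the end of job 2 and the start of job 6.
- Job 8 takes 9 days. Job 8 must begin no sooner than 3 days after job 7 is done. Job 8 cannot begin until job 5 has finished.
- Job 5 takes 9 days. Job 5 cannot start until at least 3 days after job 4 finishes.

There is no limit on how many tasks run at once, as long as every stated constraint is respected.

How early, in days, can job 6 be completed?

Nothing blocks job 2, so it runs from day 0 to day 5.
Job 4 cannot begin until job 2 (finishes day 5, plus 2-day gap → day 7). It runs from day 7 to 7 + 5 = day 12.
After job 4 (finishes day 12, plus 3-day gap → day 15), job 5 can start at day 15 and finishes at day 24.
Job 6 has to wait for job 5 (finishes day 24, plus 1-day gap → day 25); job 2 (finishes day 5, plus 1-day gap → day 6). The latest of these is day 25, so job 6 runs day 25 to 25 + 7 = day 32.

32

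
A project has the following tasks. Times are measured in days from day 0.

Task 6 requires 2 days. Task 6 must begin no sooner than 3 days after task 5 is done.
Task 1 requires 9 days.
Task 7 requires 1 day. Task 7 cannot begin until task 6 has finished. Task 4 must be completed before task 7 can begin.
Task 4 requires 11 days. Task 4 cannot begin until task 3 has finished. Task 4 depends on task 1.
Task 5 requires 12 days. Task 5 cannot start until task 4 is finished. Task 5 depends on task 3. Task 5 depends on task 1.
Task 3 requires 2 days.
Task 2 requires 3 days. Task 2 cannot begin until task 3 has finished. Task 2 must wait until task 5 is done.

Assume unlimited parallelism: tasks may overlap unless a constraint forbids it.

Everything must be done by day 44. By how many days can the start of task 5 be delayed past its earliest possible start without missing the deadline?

6

Task 3 has no prerequisites, so it starts at day 0 and finishes at day 2.
Nothing blocks task 1, so it runs from day 0 to day 9.
Task 4 has to wait for task 3 (finishes day 2); task 1 (finishes day 9). The latest of these is day 9, so task 4 runs day 9 to 9 + 11 = day 20.
Task 5 has to wait for task 4 (finishes day 20); task 3 (finishes day 2); task 1 (finishes day 9). The latest of these is day 20, so task 5 runs day 20 to 20 + 12 = day 32.

Working backward from the deadline:
To finish by day 44, task 2 (duration 3) must start no later than day 41.
To finish by day 44, task 7 (duration 1) must start no later than day 43.
Since task 7 (must start by day 43) depends on it, task 6 must finish by day 43. Backing off its 2-day duration gives a latest start of day 41.
Task 5 must finish in time for task 2 (must start by day 41); task 6 (must start by day 41, minus 3-day gap → day 38). The tightest is day 38, so task 5 must start by 38 − 12 = day 26.
So task 5 can start as early as day 20 and as late as day 26, giving 26 − 20 = 6 days of slack.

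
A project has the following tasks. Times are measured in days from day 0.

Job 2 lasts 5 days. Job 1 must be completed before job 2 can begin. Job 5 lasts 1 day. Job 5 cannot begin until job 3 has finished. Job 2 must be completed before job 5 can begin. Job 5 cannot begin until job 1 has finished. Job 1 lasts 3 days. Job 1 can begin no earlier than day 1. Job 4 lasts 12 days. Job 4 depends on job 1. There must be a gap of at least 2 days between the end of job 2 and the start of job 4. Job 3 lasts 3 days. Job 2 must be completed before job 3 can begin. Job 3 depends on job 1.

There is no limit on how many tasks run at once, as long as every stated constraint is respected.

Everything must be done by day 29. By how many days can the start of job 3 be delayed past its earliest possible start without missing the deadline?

16

After its own release at day 1, job 1 can start at day 1 and finishes at day 4.
Job 2 waits on job 1 (finishes day 4), so it starts at day 4 and finishes at 4 + 5 = day 9.
Job 3 has to wait for job 2 (finishes day 9); job 1 (finishes day 4). The latest of these is day 9, so job 3 runs day 9 to 9 + 3 = day 12.

Working backward from the deadline:
To finish by day 29, job 5 (duration 1) must start no later than day 28.
Job 3 must finish before job 5 (must start by day 28). With a 3-day duration, job 3 must start by 28 − 3 = day 25.
So job 3 can start as early as day 9 and as late as day 25, giving 25 − 9 = 16 days of slack.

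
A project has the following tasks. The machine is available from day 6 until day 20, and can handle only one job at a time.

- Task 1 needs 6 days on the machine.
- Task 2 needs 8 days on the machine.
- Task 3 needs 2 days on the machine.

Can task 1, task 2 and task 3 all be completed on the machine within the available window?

No

The machine window is 20 − 6 = 14 days.
Running back to back, the jobs need 6 + 8 + 2 = 16 days on the machine.
Since 16 > 14, they cannot all fit.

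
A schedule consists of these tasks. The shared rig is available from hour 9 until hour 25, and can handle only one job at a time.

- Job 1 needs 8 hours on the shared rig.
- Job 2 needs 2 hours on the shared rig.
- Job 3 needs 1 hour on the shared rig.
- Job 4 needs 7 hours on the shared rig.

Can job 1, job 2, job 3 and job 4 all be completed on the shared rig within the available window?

No

The shared rig window is 25 − 9 = 16 hours.
Running back to back, the jobs need 8 + 2 + 1 + 7 = 18 hours on the shared rig.
Since 18 > 16, they cannot all fit.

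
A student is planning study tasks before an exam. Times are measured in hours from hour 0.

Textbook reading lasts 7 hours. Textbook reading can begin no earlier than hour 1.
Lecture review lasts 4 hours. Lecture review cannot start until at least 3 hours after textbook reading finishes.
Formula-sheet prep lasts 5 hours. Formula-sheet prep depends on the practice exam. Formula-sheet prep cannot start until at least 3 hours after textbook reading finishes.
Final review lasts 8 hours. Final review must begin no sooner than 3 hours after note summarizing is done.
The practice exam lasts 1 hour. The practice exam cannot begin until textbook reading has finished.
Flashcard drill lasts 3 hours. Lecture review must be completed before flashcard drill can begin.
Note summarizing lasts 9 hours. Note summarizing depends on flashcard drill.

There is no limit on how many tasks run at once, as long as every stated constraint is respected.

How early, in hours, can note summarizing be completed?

27

After its own release at hour 1, textbook reading can start at hour 1 and finishes at hour 8.
Lecture review waits on textbook reading (finishes hour 8, plus 3-hour gap → hour 11), so it starts at hour 11 and finishes at 11 + 4 = hour 15.
Flashcard drill cannot begin until lecture review (finishes hour 15). It runs from hour 15 to 15 + 3 = hour 18.
After flashcard drill (finishes hour 18), note summarizing can start at hour 18 and finishes at hour 27.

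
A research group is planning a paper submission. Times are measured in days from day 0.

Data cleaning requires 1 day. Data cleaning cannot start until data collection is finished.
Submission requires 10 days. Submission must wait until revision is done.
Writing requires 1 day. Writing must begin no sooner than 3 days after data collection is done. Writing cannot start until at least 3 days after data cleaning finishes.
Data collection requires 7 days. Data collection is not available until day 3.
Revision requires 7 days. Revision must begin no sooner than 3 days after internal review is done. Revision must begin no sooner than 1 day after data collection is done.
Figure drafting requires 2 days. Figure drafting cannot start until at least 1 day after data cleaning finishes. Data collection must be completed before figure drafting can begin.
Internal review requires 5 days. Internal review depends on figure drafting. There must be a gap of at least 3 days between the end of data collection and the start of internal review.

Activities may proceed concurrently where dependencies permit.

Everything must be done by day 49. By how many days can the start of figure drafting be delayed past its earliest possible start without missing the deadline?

Data collection waits on its own release at day 3, so it starts at day 3 and finishes at 3 + 7 = day 10.
Data cleaning waits on data collection (finishes day 10), so it starts at day 10 and finishes at 10 + 1 = day 11.
For figure drafting: data cleaning (finishes day 11, plus 1-day gap → day 12); data collection (finishes day 10). Taking the maximum gives a start of day 12, and it finishes at 12 + 2 = day 14.

Working backward from the deadline:
Submission must finish by day 49; it takes 10 days, so it must start by 49 − 10 = day 39.
Revision feeds into submission (must start by day 39); so revision must finish by day 39 and therefore start by day 32.
Internal review must finish before revision (must start by day 32, minus 3-day gap → day 29). With a 5-day duration, internal review must start by 29 − 5 = day 24.
Figure drafting has to be done before internal review (must start by day 24). That means finishing by day 24, i.e. starting by 24 − 2 = day 22.
So figure drafting can start as early as day 12 and as late as day 22, giving 22 − 12 = 10 days of slack.

10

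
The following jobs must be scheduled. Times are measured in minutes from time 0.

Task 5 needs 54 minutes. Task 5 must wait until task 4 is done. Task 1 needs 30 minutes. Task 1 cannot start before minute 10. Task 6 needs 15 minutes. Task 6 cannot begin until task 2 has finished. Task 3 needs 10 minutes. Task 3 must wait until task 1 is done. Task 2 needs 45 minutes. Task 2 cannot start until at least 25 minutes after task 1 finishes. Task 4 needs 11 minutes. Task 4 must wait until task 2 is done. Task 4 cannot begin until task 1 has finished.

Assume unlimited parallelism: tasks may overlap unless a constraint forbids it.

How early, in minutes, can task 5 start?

Task 1 waits on its own release at minute 10, so it starts at minute 10 and finishes at 10 + 30 = minute 40.
After task 1 (finishes minute 40, plus 25-minute gap → minute 65), task 2 can start at minute 65 and finishes at minute 110.
Task 4 needs all of task 2 (finishes minute 110); task 1 (finishes minute 40). That puts its earliest start at minute 110; it finishes at 110 + 11 = minute 121.
Task 5 waits on task 4 (finishes minute 121), so the earliest it can start is minute 121.

121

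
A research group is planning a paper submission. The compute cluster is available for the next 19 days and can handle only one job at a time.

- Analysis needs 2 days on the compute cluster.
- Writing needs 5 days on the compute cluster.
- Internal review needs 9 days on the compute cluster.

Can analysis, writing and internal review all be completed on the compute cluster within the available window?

Yes

Running back to back, the jobs need 2 + 5 + 9 = 16 days on the compute cluster.
Since 16 ≤ 19, they fit within the window.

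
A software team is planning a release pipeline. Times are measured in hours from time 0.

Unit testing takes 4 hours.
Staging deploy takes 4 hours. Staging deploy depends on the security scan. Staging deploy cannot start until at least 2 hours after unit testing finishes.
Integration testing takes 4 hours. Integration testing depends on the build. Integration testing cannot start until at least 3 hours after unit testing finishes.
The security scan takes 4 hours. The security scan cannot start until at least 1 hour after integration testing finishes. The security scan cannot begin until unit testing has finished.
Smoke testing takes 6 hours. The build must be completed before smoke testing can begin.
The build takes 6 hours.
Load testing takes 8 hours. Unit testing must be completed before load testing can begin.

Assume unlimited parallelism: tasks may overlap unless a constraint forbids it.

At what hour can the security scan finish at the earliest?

Nothing blocks unit testing, so it runs from hour 0 to hour 4.
The build can start immediately at hour 0; it finishes at hour 6.
For integration testing: the build (finishes hour 6); unit testing (finishes hour 4, plus 3-hour gap → hour 7). Taking the maximum gives a start of hour 7, and it finishes at 7 + 4 = hour 11.
The security scan has to wait for integration testing (finishes hour 11, plus 1-hour gap → hour 12); unit testing (finishes hour 4). The latest of these is hour 12, so the security scan runs hour 12 to 12 + 4 = hour 16.

16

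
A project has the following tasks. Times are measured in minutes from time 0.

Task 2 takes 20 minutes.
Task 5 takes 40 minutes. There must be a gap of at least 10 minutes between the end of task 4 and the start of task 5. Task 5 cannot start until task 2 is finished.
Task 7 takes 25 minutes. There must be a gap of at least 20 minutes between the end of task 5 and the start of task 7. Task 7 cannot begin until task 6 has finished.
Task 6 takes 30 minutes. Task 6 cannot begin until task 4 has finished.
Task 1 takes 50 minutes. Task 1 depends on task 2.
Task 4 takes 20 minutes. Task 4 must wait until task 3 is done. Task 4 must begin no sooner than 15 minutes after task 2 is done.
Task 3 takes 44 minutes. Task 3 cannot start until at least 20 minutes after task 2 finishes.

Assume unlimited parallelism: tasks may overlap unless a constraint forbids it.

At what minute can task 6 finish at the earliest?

Task 2 can start immediately at minute 0; it finishes at minute 20.
Task 3 waits on task 2 (finishes minute 20, plus 20-minute gap → minute 40), so it starts at minute 40 and finishes at 40 + 44 = minute 84.
Task 4 cannot start until task 3 (finishes minute 84); task 2 (finishes minute 20, plus 15-minute gap → minute 35). The controlling bound is minute 84, so task 4 finishes at 84 + 20 = minute 104.
After task 4 (finishes minute 104), task 6 can start at minute 104 and finishes at minute 134.

134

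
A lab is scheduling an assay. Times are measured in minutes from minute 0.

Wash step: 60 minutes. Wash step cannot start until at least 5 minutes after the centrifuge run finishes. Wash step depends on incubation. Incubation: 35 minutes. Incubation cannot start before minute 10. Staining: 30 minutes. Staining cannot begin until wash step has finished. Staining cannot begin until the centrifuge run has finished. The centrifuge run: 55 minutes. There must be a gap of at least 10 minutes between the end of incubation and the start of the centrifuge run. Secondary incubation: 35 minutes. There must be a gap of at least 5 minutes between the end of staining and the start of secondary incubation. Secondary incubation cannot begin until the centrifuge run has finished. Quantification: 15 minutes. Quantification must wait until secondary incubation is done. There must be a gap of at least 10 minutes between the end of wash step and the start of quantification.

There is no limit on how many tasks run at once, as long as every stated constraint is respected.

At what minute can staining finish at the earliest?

205

Incubation cannot begin until its own release at minute 10. It runs from minute 10 to 10 + 35 = minute 45.
The centrifuge run cannot begin until incubation (finishes minute 45, plus 10-minute gap → minute 55). It runs from minute 55 to 55 + 55 = minute 110.
Wash step has to wait for the centrifuge run (finishes minute 110, plus 5-minute gap → minute 115); incubation (finishes minute 45). The latest of these is minute 115, so wash step runs minute 115 to 115 + 60 = minute 175.
Staining has to wait for wash step (finishes minute 175); the centrifuge run (finishes minute 110). The latest of these is minute 175, so staining runs minute 175 to 175 + 30 = minute 205.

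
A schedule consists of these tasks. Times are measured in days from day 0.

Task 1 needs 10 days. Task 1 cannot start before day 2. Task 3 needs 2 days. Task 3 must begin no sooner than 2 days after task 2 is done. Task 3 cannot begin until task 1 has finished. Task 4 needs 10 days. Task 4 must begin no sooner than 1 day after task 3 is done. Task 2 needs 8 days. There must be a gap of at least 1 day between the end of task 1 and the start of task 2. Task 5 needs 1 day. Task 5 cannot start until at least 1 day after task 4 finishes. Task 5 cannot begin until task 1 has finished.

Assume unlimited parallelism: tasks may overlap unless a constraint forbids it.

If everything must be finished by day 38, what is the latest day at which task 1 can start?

2

To finish by day 38, task 5 (duration 1) must start no later than day 37.
Task 4 must finish before task 5 (must start by day 37, minus 1-day gap → day 36). With a 10-day duration, task 4 must start by 36 − 10 = day 26.
Task 3 must finish before task 4 (must start by day 26, minus 1-day gap → day 25). With a 2-day duration, task 3 must start by 25 − 2 = day 23.
Task 2 must finish before task 3 (must start by day 23, minus 2-day gap → day 21). With an 8-day duration, task 2 must start by 21 − 8 = day 13.
Task 1 feeds task 2 (must start by day 13, minus 1-day gap → day 12); task 3 (must start by day 23); task 5 (must start by day 37). Taking the minimum, task 1 must finish by day 12 and start by 12 − 10 = day 2.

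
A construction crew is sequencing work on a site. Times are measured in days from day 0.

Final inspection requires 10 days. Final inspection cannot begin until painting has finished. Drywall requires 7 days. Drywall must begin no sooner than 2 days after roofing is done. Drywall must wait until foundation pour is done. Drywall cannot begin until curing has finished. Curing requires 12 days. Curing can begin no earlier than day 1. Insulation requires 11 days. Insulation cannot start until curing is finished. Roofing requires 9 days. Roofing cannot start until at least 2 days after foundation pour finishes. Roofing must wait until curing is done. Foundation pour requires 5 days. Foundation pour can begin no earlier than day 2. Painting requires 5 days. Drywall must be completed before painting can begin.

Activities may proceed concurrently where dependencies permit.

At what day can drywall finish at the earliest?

After its own release at day 1, curing can start at day 1 and finishes at day 13.
After its own release at day 2, foundation pour can start at day 2 and finishes at day 7.
Roofing needs all of foundation pour (finishes day 7, plus 2-day gap → day 9); curing (finishes day 13). That puts its earliest start at day 13; it finishes at 13 + 9 = day 22.
Drywall needs all of roofing (finishes day 22, plus 2-day gap → day 24); foundation pour (finishes day 7); curing (finishes day 13). That puts its earliest start at day 24; it finishes at 24 + 7 = day 31.

31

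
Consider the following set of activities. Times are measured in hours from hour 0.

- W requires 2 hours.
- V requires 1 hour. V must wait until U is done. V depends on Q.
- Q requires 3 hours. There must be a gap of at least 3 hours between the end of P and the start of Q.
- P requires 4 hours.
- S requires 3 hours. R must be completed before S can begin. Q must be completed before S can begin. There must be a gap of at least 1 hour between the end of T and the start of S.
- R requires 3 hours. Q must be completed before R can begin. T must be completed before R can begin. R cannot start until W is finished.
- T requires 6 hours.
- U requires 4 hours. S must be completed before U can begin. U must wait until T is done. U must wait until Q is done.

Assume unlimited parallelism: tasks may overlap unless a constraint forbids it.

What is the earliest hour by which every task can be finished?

Nothing blocks W, so it runs from hour 0 to hour 2.
T has no prerequisites, so it starts at hour 0 and finishes at hour 6.
P has no prerequisites, so it starts at hour 0 and finishes at hour 4.
Q waits on P (finishes hour 4, plus 3-hour gap → hour 7), so it starts at hour 7 and finishes at 7 + 3 = hour 10.
R cannot start until Q (finishes hour 10); T (finishes hour 6); W (finishes hour 2). The controlling bound is hour 10, so R finishes at 10 + 3 = hour 13.
S cannot start until R (finishes hour 13); Q (finishes hour 10); T (finishes hour 6, plus 1-hour gap → hour 7). The controlling bound is hour 13, so S finishes at 13 + 3 = hour 16.
U has to wait for S (finishes hour 16); T (finishes hour 6); Q (finishes hour 10). The latest of these is hour 16, so U runs hour 16 to 16 + 4 = hour 20.
V needs all of U (finishes hour 20); Q (finishes hour 10). That puts its earliest start at hour 20; it finishes at 20 + 1 = hour 21.
All tasks are finished once the last one completes. Finish times: P at 4, Q at 10, R at 13, S at 16, T at 6, U at 20, V at 21, W at 2. The latest is hour 21.

21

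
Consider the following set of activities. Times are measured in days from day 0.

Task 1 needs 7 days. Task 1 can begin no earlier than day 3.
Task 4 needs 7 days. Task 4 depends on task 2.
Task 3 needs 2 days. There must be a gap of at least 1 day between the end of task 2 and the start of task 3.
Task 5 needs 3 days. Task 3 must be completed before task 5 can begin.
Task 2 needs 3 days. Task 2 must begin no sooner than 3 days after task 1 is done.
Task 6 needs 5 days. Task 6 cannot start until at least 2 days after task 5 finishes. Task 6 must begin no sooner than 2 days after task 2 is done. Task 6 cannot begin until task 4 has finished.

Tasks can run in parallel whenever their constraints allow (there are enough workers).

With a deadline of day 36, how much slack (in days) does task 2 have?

Task 1 cannot begin until its own release at day 3. It runs from day 3 to 3 + 7 = day 10.
Task 2 cannot begin until task 1 (finishes day 10, plus 3-day gap → day 13). It runs from day 13 to 13 + 3 = day 16.

Working backward from the deadline:
To finish by day 36, task 6 (duration 5) must start no later than day 31.
Task 5 must finish before task 6 (must start by day 31, minus 2-day gap → day 29). With a 3-day duration, task 5 must start by 29 − 3 = day 26.
Task 3 must finish before task 5 (must start by day 26). With a 2-day duration, task 3 must start by 26 − 2 = day 24.
Task 4 must finish before task 6 (must start by day 31). With a 7-day duration, task 4 must start by 31 − 7 = day 24.
Task 2 must finish in time for task 3 (must start by day 24, minus 1-day gap → day 23); task 4 (must start by day 24); task 6 (must start by day 31, minus 2-day gap → day 29). The tightest is day 23, so task 2 must start by 23 − 3 = day 20.
So task 2 can start as early as day 13 and as late as day 20, giving 20 − 13 = 7 days of slack.

7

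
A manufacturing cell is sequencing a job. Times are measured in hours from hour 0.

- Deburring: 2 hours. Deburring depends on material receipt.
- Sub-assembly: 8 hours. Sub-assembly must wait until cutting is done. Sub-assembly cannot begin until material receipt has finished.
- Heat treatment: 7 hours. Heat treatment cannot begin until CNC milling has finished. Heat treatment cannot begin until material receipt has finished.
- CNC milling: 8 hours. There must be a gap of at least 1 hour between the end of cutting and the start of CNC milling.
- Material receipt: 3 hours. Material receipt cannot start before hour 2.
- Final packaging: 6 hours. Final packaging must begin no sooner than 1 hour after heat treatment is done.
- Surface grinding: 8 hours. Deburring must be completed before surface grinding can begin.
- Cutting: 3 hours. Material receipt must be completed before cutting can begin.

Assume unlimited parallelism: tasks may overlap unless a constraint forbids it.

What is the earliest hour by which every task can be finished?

After its own release at hour 2, material receipt can start at hour 2 and finishes at hour 5.
Deburring cannot begin until material receipt (finishes hour 5). It runs from hour 5 to 5 + 2 = hour 7.
After deburring (finishes hour 7), surface grinding can start at hour 7 and finishes at hour 15.
After material receipt (finishes hour 5), cutting can start at hour 5 and finishes at hour 8.
Sub-assembly needs all of cutting (finishes hour 8); material receipt (finishes hour 5). That puts its earliest start at hour 8; it finishes at 8 + 8 = hour 16.
CNC milling cannot begin until cutting (finishes hour 8, plus 1-hour gap → hour 9). It runs from hour 9 to 9 + 8 = hour 17.
Heat treatment needs all of CNC milling (finishes hour 17); material receipt (finishes hour 5). That puts its earliest start at hour 17; it finishes at 17 + 7 = hour 24.
Final packaging cannot begin until heat treatment (finishes hour 24, plus 1-hour gap → hour 25). It runs from hour 25 to 25 + 6 = hour 31.
All tasks are finished once the last one completes. Finish times: Material receipt at 5, Cutting at 8, Deburring at 7, CNC milling at 17, Heat treatment at 24, Surface grinding at 15, Sub-assembly at 16, Final packaging at 31. The latest is hour 31.

31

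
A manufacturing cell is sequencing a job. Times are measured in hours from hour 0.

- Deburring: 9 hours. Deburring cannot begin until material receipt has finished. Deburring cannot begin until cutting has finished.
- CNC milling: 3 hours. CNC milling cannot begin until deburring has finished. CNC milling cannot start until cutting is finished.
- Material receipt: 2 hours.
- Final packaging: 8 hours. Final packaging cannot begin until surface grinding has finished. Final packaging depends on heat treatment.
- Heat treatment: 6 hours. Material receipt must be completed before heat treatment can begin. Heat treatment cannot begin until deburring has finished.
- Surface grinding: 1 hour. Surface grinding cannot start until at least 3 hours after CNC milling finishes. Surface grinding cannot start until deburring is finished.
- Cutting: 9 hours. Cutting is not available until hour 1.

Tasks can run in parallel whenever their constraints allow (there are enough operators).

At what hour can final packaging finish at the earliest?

34

Cutting cannot begin until its own release at hour 1. It runs from hour 1 to 1 + 9 = hour 10.
Material receipt has no prerequisites, so it starts at hour 0 and finishes at hour 2.
Deburring has to wait for material receipt (finishes hour 2); cutting (finishes hour 10). The latest of these is hour 10, so deburring runs hour 10 to 10 + 9 = hour 19.
Heat treatment cannot start until material receipt (finishes hour 2); deburring (finishes hour 19). The controlling bound is hour 19, so heat treatment finishes at 19 + 6 = hour 25.
CNC milling needs all of deburring (finishes hour 19); cutting (finishes hour 10). That puts its earliest start at hour 19; it finishes at 19 + 3 = hour 22.
Surface grinding cannot start until CNC milling (finishes hour 22, plus 3-hour gap → hour 25); deburring (finishes hour 19). The controlling bound is hour 25, so surface grinding finishes at 25 + 1 = hour 26.
Final packaging has to wait for surface grinding (finishes hour 26); heat treatment (finishes hour 25). The latest of these is hour 26, so final packaging runs hour 26 to 26 + 8 = hour 34.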